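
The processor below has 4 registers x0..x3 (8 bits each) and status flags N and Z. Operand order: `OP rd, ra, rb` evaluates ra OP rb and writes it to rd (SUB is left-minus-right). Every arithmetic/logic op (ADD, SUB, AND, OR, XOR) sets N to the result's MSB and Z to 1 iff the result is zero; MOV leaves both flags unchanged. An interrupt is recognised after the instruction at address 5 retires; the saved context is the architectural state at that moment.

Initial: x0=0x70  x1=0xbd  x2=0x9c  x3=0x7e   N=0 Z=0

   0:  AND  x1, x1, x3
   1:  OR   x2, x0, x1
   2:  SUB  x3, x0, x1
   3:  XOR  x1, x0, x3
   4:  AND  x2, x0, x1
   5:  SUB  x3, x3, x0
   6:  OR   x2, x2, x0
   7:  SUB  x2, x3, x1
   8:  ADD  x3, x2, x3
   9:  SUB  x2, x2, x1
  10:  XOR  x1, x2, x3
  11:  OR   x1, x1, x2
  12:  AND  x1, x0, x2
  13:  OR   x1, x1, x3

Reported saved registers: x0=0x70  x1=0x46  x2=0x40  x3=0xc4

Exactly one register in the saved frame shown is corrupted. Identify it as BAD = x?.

after  0: x0=0x70 x1=0x3c x2=0x9c x3=0x7e  N=0 Z=0
after  1: x0=0x70 x1=0x3c x2=0x7c x3=0x7e  N=0 Z=0
after  2: x0=0x70 x1=0x3c x2=0x7c x3=0x34  N=0 Z=0
after  3: x0=0x70 x1=0x44 x2=0x7c x3=0x34  N=0 Z=0
after  4: x0=0x70 x1=0x44 x2=0x40 x3=0x34  N=0 Z=0
after  5: x0=0x70 x1=0x44 x2=0x40 x3=0xc4  N=1 Z=0
-- IRQ taken; context saved, return-PC = 6 --
mismatch: x1: reported 0x46 vs actual 0x44

BAD = x1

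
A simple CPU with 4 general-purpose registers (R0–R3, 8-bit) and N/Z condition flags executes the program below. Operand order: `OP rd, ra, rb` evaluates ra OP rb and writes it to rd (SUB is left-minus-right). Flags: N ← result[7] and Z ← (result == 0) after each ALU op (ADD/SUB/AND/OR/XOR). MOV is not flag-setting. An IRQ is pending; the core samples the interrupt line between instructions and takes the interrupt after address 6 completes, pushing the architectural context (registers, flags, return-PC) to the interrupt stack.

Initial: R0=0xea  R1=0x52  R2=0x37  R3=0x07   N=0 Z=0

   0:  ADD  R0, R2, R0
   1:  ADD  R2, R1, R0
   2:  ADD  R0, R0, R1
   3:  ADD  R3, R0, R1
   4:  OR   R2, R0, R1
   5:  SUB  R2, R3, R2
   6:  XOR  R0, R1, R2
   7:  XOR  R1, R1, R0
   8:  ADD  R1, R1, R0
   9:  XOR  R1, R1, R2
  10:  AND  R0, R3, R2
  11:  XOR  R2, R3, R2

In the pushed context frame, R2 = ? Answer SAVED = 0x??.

SAVED = 0x52

after  0: R0=0x21 R1=0x52 R2=0x37 R3=0x07  N=0 Z=0
after  1: R0=0x21 R1=0x52 R2=0x73 R3=0x07  N=0 Z=0
after  2: R0=0x73 R1=0x52 R2=0x73 R3=0x07  N=0 Z=0
after  3: R0=0x73 R1=0x52 R2=0x73 R3=0xc5  N=1 Z=0
after  4: R0=0x73 R1=0x52 R2=0x73 R3=0xc5  N=0 Z=0
after  5: R0=0x73 R1=0x52 R2=0x52 R3=0xc5  N=0 Z=0
after  6: R0=0x00 R1=0x52 R2=0x52 R3=0xc5  N=0 Z=1
-- IRQ taken; context saved, return-PC = 7 --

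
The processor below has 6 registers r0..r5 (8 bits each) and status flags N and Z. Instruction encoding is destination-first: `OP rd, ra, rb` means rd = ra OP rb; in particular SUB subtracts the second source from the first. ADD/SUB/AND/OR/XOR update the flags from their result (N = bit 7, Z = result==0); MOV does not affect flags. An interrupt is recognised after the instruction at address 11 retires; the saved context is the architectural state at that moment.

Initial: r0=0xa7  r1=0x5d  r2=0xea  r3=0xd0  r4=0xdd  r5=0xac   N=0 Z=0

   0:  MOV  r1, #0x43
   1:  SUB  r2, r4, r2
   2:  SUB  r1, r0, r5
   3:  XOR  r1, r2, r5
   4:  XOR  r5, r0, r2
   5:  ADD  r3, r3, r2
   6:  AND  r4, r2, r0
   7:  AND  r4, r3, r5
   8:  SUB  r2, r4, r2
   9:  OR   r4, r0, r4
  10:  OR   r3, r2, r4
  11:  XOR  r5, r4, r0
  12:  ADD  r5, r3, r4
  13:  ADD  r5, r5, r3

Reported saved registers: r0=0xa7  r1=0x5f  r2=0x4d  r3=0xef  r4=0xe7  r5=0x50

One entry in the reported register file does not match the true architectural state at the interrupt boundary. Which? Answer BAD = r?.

after  0: r0=0xa7 r1=0x43 r2=0xea r3=0xd0 r4=0xdd r5=0xac  N=0 Z=0
after  1: r0=0xa7 r1=0x43 r2=0xf3 r3=0xd0 r4=0xdd r5=0xac  N=1 Z=0
after  2: r0=0xa7 r1=0xfb r2=0xf3 r3=0xd0 r4=0xdd r5=0xac  N=1 Z=0
after  3: r0=0xa7 r1=0x5f r2=0xf3 r3=0xd0 r4=0xdd r5=0xac  N=0 Z=0
after  4: r0=0xa7 r1=0x5f r2=0xf3 r3=0xd0 r4=0xdd r5=0x54  N=0 Z=0
after  5: r0=0xa7 r1=0x5f r2=0xf3 r3=0xc3 r4=0xdd r5=0x54  N=1 Z=0
after  6: r0=0xa7 r1=0x5f r2=0xf3 r3=0xc3 r4=0xa3 r5=0x54  N=1 Z=0
after  7: r0=0xa7 r1=0x5f r2=0xf3 r3=0xc3 r4=0x40 r5=0x54  N=0 Z=0
after  8: r0=0xa7 r1=0x5f r2=0x4d r3=0xc3 r4=0x40 r5=0x54  N=0 Z=0
after  9: r0=0xa7 r1=0x5f r2=0x4d r3=0xc3 r4=0xe7 r5=0x54  N=1 Z=0
after 10: r0=0xa7 r1=0x5f r2=0x4d r3=0xef r4=0xe7 r5=0x54  N=1 Z=0
after 11: r0=0xa7 r1=0x5f r2=0x4d r3=0xef r4=0xe7 r5=0x40  N=0 Z=0
-- IRQ taken; context saved, return-PC = 12 --
mismatch: r5: reported 0x50 vs actual 0x40

BAD = r5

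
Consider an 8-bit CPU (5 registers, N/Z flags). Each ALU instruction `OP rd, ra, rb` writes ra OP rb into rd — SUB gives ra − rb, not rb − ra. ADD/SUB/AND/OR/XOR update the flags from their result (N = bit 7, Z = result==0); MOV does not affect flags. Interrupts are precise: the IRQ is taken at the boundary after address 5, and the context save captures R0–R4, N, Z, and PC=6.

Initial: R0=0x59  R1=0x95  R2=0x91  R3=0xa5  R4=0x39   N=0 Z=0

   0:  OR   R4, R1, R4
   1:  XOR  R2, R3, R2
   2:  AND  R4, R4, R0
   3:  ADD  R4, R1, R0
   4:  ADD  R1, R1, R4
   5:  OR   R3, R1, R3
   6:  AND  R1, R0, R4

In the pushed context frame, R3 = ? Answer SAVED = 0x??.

after  0: R0=0x59 R1=0x95 R2=0x91 R3=0xa5 R4=0xbd  N=1 Z=0
after  1: R0=0x59 R1=0x95 R2=0x34 R3=0xa5 R4=0xbd  N=0 Z=0
after  2: R0=0x59 R1=0x95 R2=0x34 R3=0xa5 R4=0x19  N=0 Z=0
after  3: R0=0x59 R1=0x95 R2=0x34 R3=0xa5 R4=0xee  N=1 Z=0
after  4: R0=0x59 R1=0x83 R2=0x34 R3=0xa5 R4=0xee  N=1 Z=0
after  5: R0=0x59 R1=0x83 R2=0x34 R3=0xa7 R4=0xee  N=1 Z=0
-- IRQ taken; context saved, return-PC = 6 --

SAVED = 0xa7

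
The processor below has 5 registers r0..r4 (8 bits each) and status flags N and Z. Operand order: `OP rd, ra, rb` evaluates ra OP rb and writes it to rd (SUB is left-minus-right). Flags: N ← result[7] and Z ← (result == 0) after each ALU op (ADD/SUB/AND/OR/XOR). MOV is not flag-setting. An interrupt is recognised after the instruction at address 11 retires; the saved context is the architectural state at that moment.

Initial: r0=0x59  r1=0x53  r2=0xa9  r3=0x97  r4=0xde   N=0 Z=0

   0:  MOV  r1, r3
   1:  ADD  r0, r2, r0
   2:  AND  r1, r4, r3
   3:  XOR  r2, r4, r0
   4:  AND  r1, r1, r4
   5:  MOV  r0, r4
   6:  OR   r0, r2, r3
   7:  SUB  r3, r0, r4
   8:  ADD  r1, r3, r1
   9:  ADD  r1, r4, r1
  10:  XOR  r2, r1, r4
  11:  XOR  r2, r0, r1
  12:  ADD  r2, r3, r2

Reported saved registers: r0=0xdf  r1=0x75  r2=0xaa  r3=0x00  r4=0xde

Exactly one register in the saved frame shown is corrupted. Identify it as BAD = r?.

after  0: r0=0x59 r1=0x97 r2=0xa9 r3=0x97 r4=0xde  N=0 Z=0
after  1: r0=0x02 r1=0x97 r2=0xa9 r3=0x97 r4=0xde  N=0 Z=0
after  2: r0=0x02 r1=0x96 r2=0xa9 r3=0x97 r4=0xde  N=1 Z=0
after  3: r0=0x02 r1=0x96 r2=0xdc r3=0x97 r4=0xde  N=1 Z=0
after  4: r0=0x02 r1=0x96 r2=0xdc r3=0x97 r4=0xde  N=1 Z=0
after  5: r0=0xde r1=0x96 r2=0xdc r3=0x97 r4=0xde  N=1 Z=0
after  6: r0=0xdf r1=0x96 r2=0xdc r3=0x97 r4=0xde  N=1 Z=0
after  7: r0=0xdf r1=0x96 r2=0xdc r3=0x01 r4=0xde  N=0 Z=0
after  8: r0=0xdf r1=0x97 r2=0xdc r3=0x01 r4=0xde  N=1 Z=0
after  9: r0=0xdf r1=0x75 r2=0xdc r3=0x01 r4=0xde  N=0 Z=0
after 10: r0=0xdf r1=0x75 r2=0xab r3=0x01 r4=0xde  N=1 Z=0
after 11: r0=0xdf r1=0x75 r2=0xaa r3=0x01 r4=0xde  N=1 Z=0
-- IRQ taken; context saved, return-PC = 12 --
mismatch: r3: reported 0x00 vs actual 0x01

BAD = r3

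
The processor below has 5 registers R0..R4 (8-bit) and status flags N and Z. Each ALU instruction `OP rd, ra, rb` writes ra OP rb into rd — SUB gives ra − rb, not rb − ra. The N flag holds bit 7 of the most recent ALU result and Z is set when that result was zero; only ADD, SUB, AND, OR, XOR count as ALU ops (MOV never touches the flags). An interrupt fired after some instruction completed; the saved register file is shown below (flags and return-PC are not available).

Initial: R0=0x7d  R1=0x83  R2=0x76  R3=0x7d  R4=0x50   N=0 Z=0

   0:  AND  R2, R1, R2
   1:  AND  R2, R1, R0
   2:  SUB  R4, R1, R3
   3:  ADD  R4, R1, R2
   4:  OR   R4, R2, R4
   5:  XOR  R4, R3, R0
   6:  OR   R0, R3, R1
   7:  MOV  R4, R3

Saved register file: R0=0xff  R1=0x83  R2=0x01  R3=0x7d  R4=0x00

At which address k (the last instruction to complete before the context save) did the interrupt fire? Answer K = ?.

after  0: R0=0x7d R1=0x83 R2=0x02 R3=0x7d R4=0x50  N=0 Z=0
after  1: R0=0x7d R1=0x83 R2=0x01 R3=0x7d R4=0x50  N=0 Z=0
after  2: R0=0x7d R1=0x83 R2=0x01 R3=0x7d R4=0x06  N=0 Z=0
after  3: R0=0x7d R1=0x83 R2=0x01 R3=0x7d R4=0x84  N=1 Z=0
after  4: R0=0x7d R1=0x83 R2=0x01 R3=0x7d R4=0x85  N=1 Z=0
after  5: R0=0x7d R1=0x83 R2=0x01 R3=0x7d R4=0x00  N=0 Z=1
after  6: R0=0xff R1=0x83 R2=0x01 R3=0x7d R4=0x00  N=1 Z=0
-- IRQ taken; context saved, return-PC = 7 --

K = 6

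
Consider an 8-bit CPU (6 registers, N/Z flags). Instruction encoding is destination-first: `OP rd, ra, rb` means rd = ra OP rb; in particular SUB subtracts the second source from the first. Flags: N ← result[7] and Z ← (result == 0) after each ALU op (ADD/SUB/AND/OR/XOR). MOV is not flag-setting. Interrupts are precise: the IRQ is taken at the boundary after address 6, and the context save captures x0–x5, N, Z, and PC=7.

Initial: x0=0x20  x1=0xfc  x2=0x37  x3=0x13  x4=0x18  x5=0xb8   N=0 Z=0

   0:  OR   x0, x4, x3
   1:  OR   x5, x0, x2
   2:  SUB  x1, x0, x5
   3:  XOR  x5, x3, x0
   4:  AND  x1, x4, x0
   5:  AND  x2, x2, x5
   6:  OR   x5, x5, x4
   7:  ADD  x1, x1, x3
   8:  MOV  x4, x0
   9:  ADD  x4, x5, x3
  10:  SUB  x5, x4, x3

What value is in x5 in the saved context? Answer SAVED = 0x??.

after  0: x0=0x1b x1=0xfc x2=0x37 x3=0x13 x4=0x18 x5=0xb8  N=0 Z=0
after  1: x0=0x1b x1=0xfc x2=0x37 x3=0x13 x4=0x18 x5=0x3f  N=0 Z=0
after  2: x0=0x1b x1=0xdc x2=0x37 x3=0x13 x4=0x18 x5=0x3f  N=1 Z=0
after  3: x0=0x1b x1=0xdc x2=0x37 x3=0x13 x4=0x18 x5=0x08  N=0 Z=0
after  4: x0=0x1b x1=0x18 x2=0x37 x3=0x13 x4=0x18 x5=0x08  N=0 Z=0
after  5: x0=0x1b x1=0x18 x2=0x00 x3=0x13 x4=0x18 x5=0x08  N=0 Z=1
after  6: x0=0x1b x1=0x18 x2=0x00 x3=0x13 x4=0x18 x5=0x18  N=0 Z=0
-- IRQ taken; context saved, return-PC = 7 --

SAVED = 0x18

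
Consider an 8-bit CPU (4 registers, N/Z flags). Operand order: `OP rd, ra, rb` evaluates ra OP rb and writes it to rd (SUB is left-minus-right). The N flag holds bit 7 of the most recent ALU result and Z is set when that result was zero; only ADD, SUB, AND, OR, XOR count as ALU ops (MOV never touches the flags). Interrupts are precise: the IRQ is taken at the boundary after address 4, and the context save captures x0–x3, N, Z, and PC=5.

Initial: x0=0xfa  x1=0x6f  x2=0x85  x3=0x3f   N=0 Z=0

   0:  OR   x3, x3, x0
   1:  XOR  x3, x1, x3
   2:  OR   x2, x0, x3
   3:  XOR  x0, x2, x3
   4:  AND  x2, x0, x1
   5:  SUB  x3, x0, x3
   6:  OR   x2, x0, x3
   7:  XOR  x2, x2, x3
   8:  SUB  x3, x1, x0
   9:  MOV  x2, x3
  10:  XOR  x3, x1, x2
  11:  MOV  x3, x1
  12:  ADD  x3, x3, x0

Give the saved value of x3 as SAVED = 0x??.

after  0: x0=0xfa x1=0x6f x2=0x85 x3=0xff  N=1 Z=0
after  1: x0=0xfa x1=0x6f x2=0x85 x3=0x90  N=1 Z=0
after  2: x0=0xfa x1=0x6f x2=0xfa x3=0x90  N=1 Z=0
after  3: x0=0x6a x1=0x6f x2=0xfa x3=0x90  N=0 Z=0
after  4: x0=0x6a x1=0x6f x2=0x6a x3=0x90  N=0 Z=0
-- IRQ taken; context saved, return-PC = 5 --

SAVED = 0x90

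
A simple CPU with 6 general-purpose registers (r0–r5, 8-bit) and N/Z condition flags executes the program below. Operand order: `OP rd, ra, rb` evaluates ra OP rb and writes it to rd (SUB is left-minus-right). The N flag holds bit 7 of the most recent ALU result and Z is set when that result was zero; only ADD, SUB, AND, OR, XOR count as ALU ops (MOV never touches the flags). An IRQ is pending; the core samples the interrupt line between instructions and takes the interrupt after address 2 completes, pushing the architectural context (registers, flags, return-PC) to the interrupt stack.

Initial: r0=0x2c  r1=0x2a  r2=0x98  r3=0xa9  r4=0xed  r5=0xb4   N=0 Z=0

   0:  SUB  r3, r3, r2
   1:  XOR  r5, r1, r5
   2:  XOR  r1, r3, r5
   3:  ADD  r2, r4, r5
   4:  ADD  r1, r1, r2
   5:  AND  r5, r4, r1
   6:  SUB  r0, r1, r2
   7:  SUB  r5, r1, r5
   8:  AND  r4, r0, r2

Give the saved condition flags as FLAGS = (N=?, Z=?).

after  0: r0=0x2c r1=0x2a r2=0x98 r3=0x11 r4=0xed r5=0xb4  N=0 Z=0
after  1: r0=0x2c r1=0x2a r2=0x98 r3=0x11 r4=0xed r5=0x9e  N=1 Z=0
after  2: r0=0x2c r1=0x8f r2=0x98 r3=0x11 r4=0xed r5=0x9e  N=1 Z=0
-- IRQ taken; context saved, return-PC = 3 --

FLAGS = (N=1, Z=0)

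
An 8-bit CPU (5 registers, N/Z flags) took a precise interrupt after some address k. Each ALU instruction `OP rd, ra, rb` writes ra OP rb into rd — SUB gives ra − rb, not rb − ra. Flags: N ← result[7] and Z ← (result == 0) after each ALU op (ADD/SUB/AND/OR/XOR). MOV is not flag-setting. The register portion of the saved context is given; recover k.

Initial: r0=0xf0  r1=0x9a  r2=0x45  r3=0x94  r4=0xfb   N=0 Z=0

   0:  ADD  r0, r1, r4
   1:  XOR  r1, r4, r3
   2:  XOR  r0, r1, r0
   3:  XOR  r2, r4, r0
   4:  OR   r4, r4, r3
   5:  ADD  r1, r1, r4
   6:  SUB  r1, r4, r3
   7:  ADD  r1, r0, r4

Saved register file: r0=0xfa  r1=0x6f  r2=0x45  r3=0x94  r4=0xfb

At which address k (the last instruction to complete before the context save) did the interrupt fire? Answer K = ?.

K = 2

after  0: r0=0x95 r1=0x9a r2=0x45 r3=0x94 r4=0xfb  N=1 Z=0
after  1: r0=0x95 r1=0x6f r2=0x45 r3=0x94 r4=0xfb  N=0 Z=0
after  2: r0=0xfa r1=0x6f r2=0x45 r3=0x94 r4=0xfb  N=1 Z=0
-- IRQ taken; context saved, return-PC = 3 --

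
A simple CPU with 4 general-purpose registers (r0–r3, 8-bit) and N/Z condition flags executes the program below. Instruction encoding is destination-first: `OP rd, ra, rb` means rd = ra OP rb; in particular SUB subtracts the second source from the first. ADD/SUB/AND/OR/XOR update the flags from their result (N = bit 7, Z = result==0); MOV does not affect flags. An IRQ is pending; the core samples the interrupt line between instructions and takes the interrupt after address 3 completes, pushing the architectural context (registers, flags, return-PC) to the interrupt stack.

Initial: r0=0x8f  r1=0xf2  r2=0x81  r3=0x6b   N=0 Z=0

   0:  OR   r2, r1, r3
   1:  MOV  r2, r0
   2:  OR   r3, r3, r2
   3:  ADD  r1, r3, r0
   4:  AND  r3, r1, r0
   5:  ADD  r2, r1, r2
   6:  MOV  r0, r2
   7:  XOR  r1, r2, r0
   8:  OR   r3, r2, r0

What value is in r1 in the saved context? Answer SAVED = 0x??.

SAVED = 0x7e

after  0: r0=0x8f r1=0xf2 r2=0xfb r3=0x6b  N=1 Z=0
after  1: r0=0x8f r1=0xf2 r2=0x8f r3=0x6b  N=1 Z=0
after  2: r0=0x8f r1=0xf2 r2=0x8f r3=0xef  N=1 Z=0
after  3: r0=0x8f r1=0x7e r2=0x8f r3=0xef  N=0 Z=0
-- IRQ taken; context saved, return-PC = 4 --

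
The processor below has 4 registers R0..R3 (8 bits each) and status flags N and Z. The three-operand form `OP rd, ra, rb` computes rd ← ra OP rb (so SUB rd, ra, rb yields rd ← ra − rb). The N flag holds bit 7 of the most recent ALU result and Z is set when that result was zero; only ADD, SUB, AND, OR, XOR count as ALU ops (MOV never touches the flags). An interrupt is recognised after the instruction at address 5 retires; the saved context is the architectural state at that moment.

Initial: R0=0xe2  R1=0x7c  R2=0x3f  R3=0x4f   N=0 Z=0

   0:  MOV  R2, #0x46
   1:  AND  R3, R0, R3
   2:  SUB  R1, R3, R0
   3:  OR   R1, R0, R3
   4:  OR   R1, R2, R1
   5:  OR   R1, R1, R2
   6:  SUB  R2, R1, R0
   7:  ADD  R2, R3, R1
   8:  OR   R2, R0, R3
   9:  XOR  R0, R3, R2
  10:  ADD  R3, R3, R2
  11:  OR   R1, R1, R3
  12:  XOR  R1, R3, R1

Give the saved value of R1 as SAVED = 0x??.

after  0: R0=0xe2 R1=0x7c R2=0x46 R3=0x4f  N=0 Z=0
after  1: R0=0xe2 R1=0x7c R2=0x46 R3=0x42  N=0 Z=0
after  2: R0=0xe2 R1=0x60 R2=0x46 R3=0x42  N=0 Z=0
after  3: R0=0xe2 R1=0xe2 R2=0x46 R3=0x42  N=1 Z=0
after  4: R0=0xe2 R1=0xe6 R2=0x46 R3=0x42  N=1 Z=0
after  5: R0=0xe2 R1=0xe6 R2=0x46 R3=0x42  N=1 Z=0
-- IRQ taken; context saved, return-PC = 6 --

SAVED = 0xe6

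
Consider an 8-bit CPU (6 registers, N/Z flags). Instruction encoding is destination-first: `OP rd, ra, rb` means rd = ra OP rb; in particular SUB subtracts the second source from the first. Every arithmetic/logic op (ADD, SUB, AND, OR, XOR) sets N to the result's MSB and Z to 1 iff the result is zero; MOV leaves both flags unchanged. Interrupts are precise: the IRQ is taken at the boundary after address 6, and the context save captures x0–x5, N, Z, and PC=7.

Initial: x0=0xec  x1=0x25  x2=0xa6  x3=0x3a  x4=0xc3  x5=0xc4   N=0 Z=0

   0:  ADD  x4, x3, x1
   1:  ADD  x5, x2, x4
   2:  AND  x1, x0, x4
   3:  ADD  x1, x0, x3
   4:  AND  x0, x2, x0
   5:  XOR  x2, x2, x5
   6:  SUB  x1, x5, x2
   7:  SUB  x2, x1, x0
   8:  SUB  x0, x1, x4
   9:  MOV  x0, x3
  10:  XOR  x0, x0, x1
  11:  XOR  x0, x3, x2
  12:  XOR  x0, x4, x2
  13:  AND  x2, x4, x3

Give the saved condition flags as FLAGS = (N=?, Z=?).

FLAGS = (N=0, Z=0)

after  0: x0=0xec x1=0x25 x2=0xa6 x3=0x3a x4=0x5f x5=0xc4  N=0 Z=0
after  1: x0=0xec x1=0x25 x2=0xa6 x3=0x3a x4=0x5f x5=0x05  N=0 Z=0
after  2: x0=0xec x1=0x4c x2=0xa6 x3=0x3a x4=0x5f x5=0x05  N=0 Z=0
after  3: x0=0xec x1=0x26 x2=0xa6 x3=0x3a x4=0x5f x5=0x05  N=0 Z=0
after  4: x0=0xa4 x1=0x26 x2=0xa6 x3=0x3a x4=0x5f x5=0x05  N=1 Z=0
after  5: x0=0xa4 x1=0x26 x2=0xa3 x3=0x3a x4=0x5f x5=0x05  N=1 Z=0
after  6: x0=0xa4 x1=0x62 x2=0xa3 x3=0x3a x4=0x5f x5=0x05  N=0 Z=0
-- IRQ taken; context saved, return-PC = 7 --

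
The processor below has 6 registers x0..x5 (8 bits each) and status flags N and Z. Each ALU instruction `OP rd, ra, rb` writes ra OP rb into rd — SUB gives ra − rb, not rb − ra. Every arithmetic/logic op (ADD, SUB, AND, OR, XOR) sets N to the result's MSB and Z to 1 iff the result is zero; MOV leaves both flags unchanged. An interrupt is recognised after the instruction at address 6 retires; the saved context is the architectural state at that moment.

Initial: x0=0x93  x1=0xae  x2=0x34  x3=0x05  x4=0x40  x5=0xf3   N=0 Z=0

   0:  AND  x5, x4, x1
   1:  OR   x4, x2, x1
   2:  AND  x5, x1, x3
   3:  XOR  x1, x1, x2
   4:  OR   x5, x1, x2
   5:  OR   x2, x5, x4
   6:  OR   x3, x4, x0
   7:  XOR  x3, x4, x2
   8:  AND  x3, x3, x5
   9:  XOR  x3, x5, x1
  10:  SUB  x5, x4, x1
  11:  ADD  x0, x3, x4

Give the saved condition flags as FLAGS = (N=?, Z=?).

FLAGS = (N=1, Z=0)

after  0: x0=0x93 x1=0xae x2=0x34 x3=0x05 x4=0x40 x5=0x00  N=0 Z=1
after  1: x0=0x93 x1=0xae x2=0x34 x3=0x05 x4=0xbe x5=0x00  N=1 Z=0
after  2: x0=0x93 x1=0xae x2=0x34 x3=0x05 x4=0xbe x5=0x04  N=0 Z=0
after  3: x0=0x93 x1=0x9a x2=0x34 x3=0x05 x4=0xbe x5=0x04  N=1 Z=0
after  4: x0=0x93 x1=0x9a x2=0x34 x3=0x05 x4=0xbe x5=0xbe  N=1 Z=0
after  5: x0=0x93 x1=0x9a x2=0xbe x3=0x05 x4=0xbe x5=0xbe  N=1 Z=0
after  6: x0=0x93 x1=0x9a x2=0xbe x3=0xbf x4=0xbe x5=0xbe  N=1 Z=0
-- IRQ taken; context saved, return-PC = 7 --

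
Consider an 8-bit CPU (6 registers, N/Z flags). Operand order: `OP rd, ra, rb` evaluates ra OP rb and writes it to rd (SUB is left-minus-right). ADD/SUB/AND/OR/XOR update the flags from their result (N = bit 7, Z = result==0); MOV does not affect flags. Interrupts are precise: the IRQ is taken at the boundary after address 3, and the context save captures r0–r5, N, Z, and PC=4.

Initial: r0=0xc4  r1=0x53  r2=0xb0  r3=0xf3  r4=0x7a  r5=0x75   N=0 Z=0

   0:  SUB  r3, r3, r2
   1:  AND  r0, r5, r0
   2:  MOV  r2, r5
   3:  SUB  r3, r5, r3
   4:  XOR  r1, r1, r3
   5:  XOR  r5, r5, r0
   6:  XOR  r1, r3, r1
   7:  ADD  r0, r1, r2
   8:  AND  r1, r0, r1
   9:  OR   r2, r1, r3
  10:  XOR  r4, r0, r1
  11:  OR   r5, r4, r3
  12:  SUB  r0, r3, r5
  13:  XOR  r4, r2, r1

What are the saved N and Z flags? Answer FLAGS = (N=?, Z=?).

after  0: r0=0xc4 r1=0x53 r2=0xb0 r3=0x43 r4=0x7a r5=0x75  N=0 Z=0
after  1: r0=0x44 r1=0x53 r2=0xb0 r3=0x43 r4=0x7a r5=0x75  N=0 Z=0
after  2: r0=0x44 r1=0x53 r2=0x75 r3=0x43 r4=0x7a r5=0x75  N=0 Z=0
after  3: r0=0x44 r1=0x53 r2=0x75 r3=0x32 r4=0x7a r5=0x75  N=0 Z=0
-- IRQ taken; context saved, return-PC = 4 --

FLAGS = (N=0, Z=0)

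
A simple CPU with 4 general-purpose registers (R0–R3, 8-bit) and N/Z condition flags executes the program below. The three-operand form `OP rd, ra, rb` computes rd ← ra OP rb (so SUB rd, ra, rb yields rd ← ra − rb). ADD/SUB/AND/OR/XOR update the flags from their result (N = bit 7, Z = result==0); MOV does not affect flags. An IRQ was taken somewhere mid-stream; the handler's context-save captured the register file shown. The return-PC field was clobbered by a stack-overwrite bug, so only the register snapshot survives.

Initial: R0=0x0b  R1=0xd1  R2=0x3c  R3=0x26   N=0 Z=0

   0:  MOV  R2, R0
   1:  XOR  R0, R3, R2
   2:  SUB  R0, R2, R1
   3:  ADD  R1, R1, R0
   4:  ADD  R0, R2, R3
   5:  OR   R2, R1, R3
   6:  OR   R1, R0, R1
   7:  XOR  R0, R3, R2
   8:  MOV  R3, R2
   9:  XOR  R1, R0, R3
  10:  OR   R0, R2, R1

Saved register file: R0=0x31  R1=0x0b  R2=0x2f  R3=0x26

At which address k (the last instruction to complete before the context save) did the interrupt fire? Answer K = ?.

K = 5

after  0: R0=0x0b R1=0xd1 R2=0x0b R3=0x26  N=0 Z=0
after  1: R0=0x2d R1=0xd1 R2=0x0b R3=0x26  N=0 Z=0
after  2: R0=0x3a R1=0xd1 R2=0x0b R3=0x26  N=0 Z=0
after  3: R0=0x3a R1=0x0b R2=0x0b R3=0x26  N=0 Z=0
after  4: R0=0x31 R1=0x0b R2=0x0b R3=0x26  N=0 Z=0
after  5: R0=0x31 R1=0x0b R2=0x2f R3=0x26  N=0 Z=0
-- IRQ taken; context saved, return-PC = 6 --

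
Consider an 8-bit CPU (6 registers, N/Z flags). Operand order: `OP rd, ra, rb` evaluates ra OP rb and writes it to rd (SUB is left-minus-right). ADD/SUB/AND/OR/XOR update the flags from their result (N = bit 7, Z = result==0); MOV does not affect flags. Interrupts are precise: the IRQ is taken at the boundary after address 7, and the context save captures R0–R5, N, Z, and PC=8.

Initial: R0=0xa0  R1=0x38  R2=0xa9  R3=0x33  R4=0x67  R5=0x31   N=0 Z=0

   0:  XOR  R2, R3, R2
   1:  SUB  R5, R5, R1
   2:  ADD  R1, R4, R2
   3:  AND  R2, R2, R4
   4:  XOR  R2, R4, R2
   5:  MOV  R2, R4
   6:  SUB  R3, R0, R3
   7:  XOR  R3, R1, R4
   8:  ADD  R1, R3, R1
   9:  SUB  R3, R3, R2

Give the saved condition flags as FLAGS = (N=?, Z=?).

FLAGS = (N=0, Z=0)

after  0: R0=0xa0 R1=0x38 R2=0x9a R3=0x33 R4=0x67 R5=0x31  N=1 Z=0
after  1: R0=0xa0 R1=0x38 R2=0x9a R3=0x33 R4=0x67 R5=0xf9  N=1 Z=0
after  2: R0=0xa0 R1=0x01 R2=0x9a R3=0x33 R4=0x67 R5=0xf9  N=0 Z=0
after  3: R0=0xa0 R1=0x01 R2=0x02 R3=0x33 R4=0x67 R5=0xf9  N=0 Z=0
after  4: R0=0xa0 R1=0x01 R2=0x65 R3=0x33 R4=0x67 R5=0xf9  N=0 Z=0
after  5: R0=0xa0 R1=0x01 R2=0x67 R3=0x33 R4=0x67 R5=0xf9  N=0 Z=0
after  6: R0=0xa0 R1=0x01 R2=0x67 R3=0x6d R4=0x67 R5=0xf9  N=0 Z=0
after  7: R0=0xa0 R1=0x01 R2=0x67 R3=0x66 R4=0x67 R5=0xf9  N=0 Z=0
-- IRQ taken; context saved, return-PC = 8 --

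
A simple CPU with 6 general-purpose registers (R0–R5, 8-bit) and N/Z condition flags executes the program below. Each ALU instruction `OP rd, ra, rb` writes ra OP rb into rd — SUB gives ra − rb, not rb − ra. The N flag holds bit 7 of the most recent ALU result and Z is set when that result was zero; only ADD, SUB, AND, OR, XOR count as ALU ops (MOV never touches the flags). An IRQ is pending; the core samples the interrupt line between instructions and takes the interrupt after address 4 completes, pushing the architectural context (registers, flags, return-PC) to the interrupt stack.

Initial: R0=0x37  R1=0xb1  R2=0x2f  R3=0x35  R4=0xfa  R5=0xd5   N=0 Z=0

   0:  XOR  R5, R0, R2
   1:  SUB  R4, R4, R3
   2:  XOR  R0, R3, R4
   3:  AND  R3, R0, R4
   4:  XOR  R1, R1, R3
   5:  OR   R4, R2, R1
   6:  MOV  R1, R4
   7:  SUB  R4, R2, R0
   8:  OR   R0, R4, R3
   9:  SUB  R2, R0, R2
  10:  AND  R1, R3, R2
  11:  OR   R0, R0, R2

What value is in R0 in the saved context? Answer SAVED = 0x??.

after  0: R0=0x37 R1=0xb1 R2=0x2f R3=0x35 R4=0xfa R5=0x18  N=0 Z=0
after  1: R0=0x37 R1=0xb1 R2=0x2f R3=0x35 R4=0xc5 R5=0x18  N=1 Z=0
after  2: R0=0xf0 R1=0xb1 R2=0x2f R3=0x35 R4=0xc5 R5=0x18  N=1 Z=0
after  3: R0=0xf0 R1=0xb1 R2=0x2f R3=0xc0 R4=0xc5 R5=0x18  N=1 Z=0
after  4: R0=0xf0 R1=0x71 R2=0x2f R3=0xc0 R4=0xc5 R5=0x18  N=0 Z=0
-- IRQ taken; context saved, return-PC = 5 --

SAVED = 0xf0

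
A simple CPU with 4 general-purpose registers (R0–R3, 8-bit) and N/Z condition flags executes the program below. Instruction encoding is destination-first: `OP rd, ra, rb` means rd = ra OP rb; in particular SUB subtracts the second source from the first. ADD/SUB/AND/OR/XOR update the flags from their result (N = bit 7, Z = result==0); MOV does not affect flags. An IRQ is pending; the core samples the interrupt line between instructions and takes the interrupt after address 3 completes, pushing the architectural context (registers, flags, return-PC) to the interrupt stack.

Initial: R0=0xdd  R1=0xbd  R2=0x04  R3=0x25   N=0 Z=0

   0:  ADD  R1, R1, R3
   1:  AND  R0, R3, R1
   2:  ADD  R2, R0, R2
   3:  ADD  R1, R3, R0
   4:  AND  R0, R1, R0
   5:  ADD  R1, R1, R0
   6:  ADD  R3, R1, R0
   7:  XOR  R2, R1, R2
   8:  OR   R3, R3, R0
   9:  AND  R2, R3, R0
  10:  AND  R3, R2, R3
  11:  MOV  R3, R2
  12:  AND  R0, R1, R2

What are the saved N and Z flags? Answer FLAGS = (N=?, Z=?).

FLAGS = (N=0, Z=0)

after  0: R0=0xdd R1=0xe2 R2=0x04 R3=0x25  N=1 Z=0
after  1: R0=0x20 R1=0xe2 R2=0x04 R3=0x25  N=0 Z=0
after  2: R0=0x20 R1=0xe2 R2=0x24 R3=0x25  N=0 Z=0
after  3: R0=0x20 R1=0x45 R2=0x24 R3=0x25  N=0 Z=0
-- IRQ taken; context saved, return-PC = 4 --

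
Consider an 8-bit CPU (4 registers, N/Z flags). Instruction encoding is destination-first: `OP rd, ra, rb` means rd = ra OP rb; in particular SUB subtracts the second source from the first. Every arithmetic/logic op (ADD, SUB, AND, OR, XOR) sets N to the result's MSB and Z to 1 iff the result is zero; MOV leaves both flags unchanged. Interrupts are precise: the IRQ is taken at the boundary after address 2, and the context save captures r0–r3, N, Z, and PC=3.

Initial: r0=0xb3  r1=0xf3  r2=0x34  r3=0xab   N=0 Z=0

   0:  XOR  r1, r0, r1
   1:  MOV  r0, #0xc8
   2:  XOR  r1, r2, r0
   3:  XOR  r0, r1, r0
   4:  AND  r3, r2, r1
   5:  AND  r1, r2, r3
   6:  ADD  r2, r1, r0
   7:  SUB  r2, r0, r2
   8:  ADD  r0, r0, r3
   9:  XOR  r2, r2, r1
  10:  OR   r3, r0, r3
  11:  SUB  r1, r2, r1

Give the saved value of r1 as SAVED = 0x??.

after  0: r0=0xb3 r1=0x40 r2=0x34 r3=0xab  N=0 Z=0
after  1: r0=0xc8 r1=0x40 r2=0x34 r3=0xab  N=0 Z=0
after  2: r0=0xc8 r1=0xfc r2=0x34 r3=0xab  N=1 Z=0
-- IRQ taken; context saved, return-PC = 3 --

SAVED = 0xfc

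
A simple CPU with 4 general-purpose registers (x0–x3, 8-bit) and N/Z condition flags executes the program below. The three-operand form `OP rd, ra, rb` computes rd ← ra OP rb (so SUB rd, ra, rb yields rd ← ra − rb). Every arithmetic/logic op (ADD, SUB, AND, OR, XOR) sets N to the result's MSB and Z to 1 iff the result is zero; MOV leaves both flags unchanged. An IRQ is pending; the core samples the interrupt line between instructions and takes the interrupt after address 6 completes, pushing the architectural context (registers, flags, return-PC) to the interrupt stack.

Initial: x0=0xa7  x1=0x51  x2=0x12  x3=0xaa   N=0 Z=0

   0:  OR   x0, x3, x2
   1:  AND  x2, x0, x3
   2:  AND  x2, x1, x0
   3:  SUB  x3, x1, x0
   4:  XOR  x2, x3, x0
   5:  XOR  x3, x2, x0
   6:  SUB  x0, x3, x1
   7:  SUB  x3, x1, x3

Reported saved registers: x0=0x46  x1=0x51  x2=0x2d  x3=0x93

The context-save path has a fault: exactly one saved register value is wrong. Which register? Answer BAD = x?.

BAD = x3

after  0: x0=0xba x1=0x51 x2=0x12 x3=0xaa  N=1 Z=0
after  1: x0=0xba x1=0x51 x2=0xaa x3=0xaa  N=1 Z=0
after  2: x0=0xba x1=0x51 x2=0x10 x3=0xaa  N=0 Z=0
after  3: x0=0xba x1=0x51 x2=0x10 x3=0x97  N=1 Z=0
after  4: x0=0xba x1=0x51 x2=0x2d x3=0x97  N=0 Z=0
after  5: x0=0xba x1=0x51 x2=0x2d x3=0x97  N=1 Z=0
after  6: x0=0x46 x1=0x51 x2=0x2d x3=0x97  N=0 Z=0
-- IRQ taken; context saved, return-PC = 7 --
mismatch: x3: reported 0x93 vs actual 0x97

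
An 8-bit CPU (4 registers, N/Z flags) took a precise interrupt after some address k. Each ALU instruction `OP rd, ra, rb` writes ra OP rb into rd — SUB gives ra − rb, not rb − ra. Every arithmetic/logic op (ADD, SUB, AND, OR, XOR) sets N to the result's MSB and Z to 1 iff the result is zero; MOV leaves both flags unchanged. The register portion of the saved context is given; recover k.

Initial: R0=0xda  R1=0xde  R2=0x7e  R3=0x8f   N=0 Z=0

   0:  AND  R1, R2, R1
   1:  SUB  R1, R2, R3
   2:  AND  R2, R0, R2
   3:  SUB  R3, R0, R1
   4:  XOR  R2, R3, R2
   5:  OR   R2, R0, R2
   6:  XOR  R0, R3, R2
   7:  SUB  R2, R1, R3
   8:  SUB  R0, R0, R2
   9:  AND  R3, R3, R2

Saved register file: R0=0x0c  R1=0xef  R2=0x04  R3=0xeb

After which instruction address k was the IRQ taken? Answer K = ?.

K = 8

after  0: R0=0xda R1=0x5e R2=0x7e R3=0x8f  N=0 Z=0
after  1: R0=0xda R1=0xef R2=0x7e R3=0x8f  N=1 Z=0
after  2: R0=0xda R1=0xef R2=0x5a R3=0x8f  N=0 Z=0
after  3: R0=0xda R1=0xef R2=0x5a R3=0xeb  N=1 Z=0
after  4: R0=0xda R1=0xef R2=0xb1 R3=0xeb  N=1 Z=0
after  5: R0=0xda R1=0xef R2=0xfb R3=0xeb  N=1 Z=0
after  6: R0=0x10 R1=0xef R2=0xfb R3=0xeb  N=0 Z=0
after  7: R0=0x10 R1=0xef R2=0x04 R3=0xeb  N=0 Z=0
after  8: R0=0x0c R1=0xef R2=0x04 R3=0xeb  N=0 Z=0
-- IRQ taken; context saved, return-PC = 9 --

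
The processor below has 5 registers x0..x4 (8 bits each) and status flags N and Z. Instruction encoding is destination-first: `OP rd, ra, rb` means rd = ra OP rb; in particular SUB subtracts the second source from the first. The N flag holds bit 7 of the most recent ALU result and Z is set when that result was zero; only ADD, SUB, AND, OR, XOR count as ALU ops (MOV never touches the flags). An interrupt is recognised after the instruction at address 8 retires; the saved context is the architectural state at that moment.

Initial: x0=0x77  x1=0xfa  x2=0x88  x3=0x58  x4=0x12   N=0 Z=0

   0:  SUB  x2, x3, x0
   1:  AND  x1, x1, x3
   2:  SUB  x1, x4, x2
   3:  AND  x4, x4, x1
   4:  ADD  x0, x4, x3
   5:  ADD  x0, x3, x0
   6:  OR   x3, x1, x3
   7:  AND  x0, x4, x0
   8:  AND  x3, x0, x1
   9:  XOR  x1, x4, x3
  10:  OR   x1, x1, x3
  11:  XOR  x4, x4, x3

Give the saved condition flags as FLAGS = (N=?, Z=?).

FLAGS = (N=0, Z=1)

after  0: x0=0x77 x1=0xfa x2=0xe1 x3=0x58 x4=0x12  N=1 Z=0
after  1: x0=0x77 x1=0x58 x2=0xe1 x3=0x58 x4=0x12  N=0 Z=0
after  2: x0=0x77 x1=0x31 x2=0xe1 x3=0x58 x4=0x12  N=0 Z=0
after  3: x0=0x77 x1=0x31 x2=0xe1 x3=0x58 x4=0x10  N=0 Z=0
after  4: x0=0x68 x1=0x31 x2=0xe1 x3=0x58 x4=0x10  N=0 Z=0
after  5: x0=0xc0 x1=0x31 x2=0xe1 x3=0x58 x4=0x10  N=1 Z=0
after  6: x0=0xc0 x1=0x31 x2=0xe1 x3=0x79 x4=0x10  N=0 Z=0
after  7: x0=0x00 x1=0x31 x2=0xe1 x3=0x79 x4=0x10  N=0 Z=1
after  8: x0=0x00 x1=0x31 x2=0xe1 x3=0x00 x4=0x10  N=0 Z=1
-- IRQ taken; context saved, return-PC = 9 --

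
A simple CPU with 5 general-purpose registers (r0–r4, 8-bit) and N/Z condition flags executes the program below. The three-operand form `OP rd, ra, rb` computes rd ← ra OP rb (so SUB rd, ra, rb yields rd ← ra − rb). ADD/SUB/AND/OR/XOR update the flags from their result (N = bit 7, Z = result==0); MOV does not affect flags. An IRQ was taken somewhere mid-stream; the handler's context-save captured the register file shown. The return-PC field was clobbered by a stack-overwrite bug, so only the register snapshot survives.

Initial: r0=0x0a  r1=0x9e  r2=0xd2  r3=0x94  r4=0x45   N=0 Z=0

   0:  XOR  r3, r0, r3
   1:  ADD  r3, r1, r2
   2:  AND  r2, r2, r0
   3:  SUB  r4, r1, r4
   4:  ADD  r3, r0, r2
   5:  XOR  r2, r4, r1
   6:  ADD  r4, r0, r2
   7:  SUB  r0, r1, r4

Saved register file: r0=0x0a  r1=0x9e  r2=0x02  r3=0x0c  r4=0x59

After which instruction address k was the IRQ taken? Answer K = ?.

K = 4

after  0: r0=0x0a r1=0x9e r2=0xd2 r3=0x9e r4=0x45  N=1 Z=0
after  1: r0=0x0a r1=0x9e r2=0xd2 r3=0x70 r4=0x45  N=0 Z=0
after  2: r0=0x0a r1=0x9e r2=0x02 r3=0x70 r4=0x45  N=0 Z=0
after  3: r0=0x0a r1=0x9e r2=0x02 r3=0x70 r4=0x59  N=0 Z=0
after  4: r0=0x0a r1=0x9e r2=0x02 r3=0x0c r4=0x59  N=0 Z=0
-- IRQ taken; context saved, return-PC = 5 --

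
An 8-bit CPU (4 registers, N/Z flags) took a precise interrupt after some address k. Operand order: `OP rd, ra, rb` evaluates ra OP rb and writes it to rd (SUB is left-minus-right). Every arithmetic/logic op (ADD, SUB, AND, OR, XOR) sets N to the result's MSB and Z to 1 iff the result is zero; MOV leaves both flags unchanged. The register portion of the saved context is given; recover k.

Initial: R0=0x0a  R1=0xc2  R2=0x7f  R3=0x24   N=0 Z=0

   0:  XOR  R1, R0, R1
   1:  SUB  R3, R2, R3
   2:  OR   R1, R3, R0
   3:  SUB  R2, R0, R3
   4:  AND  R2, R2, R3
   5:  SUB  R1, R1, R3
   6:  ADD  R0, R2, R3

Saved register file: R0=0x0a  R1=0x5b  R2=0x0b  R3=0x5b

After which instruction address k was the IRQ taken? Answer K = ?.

K = 4

after  0: R0=0x0a R1=0xc8 R2=0x7f R3=0x24  N=1 Z=0
after  1: R0=0x0a R1=0xc8 R2=0x7f R3=0x5b  N=0 Z=0
after  2: R0=0x0a R1=0x5b R2=0x7f R3=0x5b  N=0 Z=0
after  3: R0=0x0a R1=0x5b R2=0xaf R3=0x5b  N=1 Z=0
after  4: R0=0x0a R1=0x5b R2=0x0b R3=0x5b  N=0 Z=0
-- IRQ taken; context saved, return-PC = 5 --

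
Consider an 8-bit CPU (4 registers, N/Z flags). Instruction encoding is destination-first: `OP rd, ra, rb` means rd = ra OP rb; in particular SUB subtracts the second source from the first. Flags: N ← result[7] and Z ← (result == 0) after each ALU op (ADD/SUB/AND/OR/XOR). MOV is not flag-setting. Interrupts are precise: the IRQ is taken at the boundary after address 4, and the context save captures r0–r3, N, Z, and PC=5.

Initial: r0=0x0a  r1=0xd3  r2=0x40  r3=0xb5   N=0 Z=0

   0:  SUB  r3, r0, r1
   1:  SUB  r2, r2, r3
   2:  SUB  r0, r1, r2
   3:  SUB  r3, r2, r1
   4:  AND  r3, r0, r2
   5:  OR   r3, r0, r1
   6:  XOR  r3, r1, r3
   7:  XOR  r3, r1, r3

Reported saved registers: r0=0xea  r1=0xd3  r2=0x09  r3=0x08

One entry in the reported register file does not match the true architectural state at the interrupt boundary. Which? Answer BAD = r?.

BAD = r0

after  0: r0=0x0a r1=0xd3 r2=0x40 r3=0x37  N=0 Z=0
after  1: r0=0x0a r1=0xd3 r2=0x09 r3=0x37  N=0 Z=0
after  2: r0=0xca r1=0xd3 r2=0x09 r3=0x37  N=1 Z=0
after  3: r0=0xca r1=0xd3 r2=0x09 r3=0x36  N=0 Z=0
after  4: r0=0xca r1=0xd3 r2=0x09 r3=0x08  N=0 Z=0
-- IRQ taken; context saved, return-PC = 5 --
mismatch: r0: reported 0xea vs actual 0xca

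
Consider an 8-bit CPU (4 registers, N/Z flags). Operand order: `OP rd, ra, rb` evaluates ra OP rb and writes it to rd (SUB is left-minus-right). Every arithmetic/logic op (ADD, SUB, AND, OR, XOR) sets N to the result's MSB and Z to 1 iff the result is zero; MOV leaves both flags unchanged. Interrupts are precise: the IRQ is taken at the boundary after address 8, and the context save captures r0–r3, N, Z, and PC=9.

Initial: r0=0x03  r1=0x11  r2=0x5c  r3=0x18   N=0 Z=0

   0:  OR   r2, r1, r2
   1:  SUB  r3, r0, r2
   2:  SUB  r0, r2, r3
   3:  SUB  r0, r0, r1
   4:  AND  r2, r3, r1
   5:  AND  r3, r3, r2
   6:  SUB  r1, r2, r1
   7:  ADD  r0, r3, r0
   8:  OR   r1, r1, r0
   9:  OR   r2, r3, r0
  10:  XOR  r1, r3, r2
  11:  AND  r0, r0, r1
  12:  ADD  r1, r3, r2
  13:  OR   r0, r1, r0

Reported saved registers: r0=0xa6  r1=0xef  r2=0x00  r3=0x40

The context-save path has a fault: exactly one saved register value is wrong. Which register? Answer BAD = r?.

after  0: r0=0x03 r1=0x11 r2=0x5d r3=0x18  N=0 Z=0
after  1: r0=0x03 r1=0x11 r2=0x5d r3=0xa6  N=1 Z=0
after  2: r0=0xb7 r1=0x11 r2=0x5d r3=0xa6  N=1 Z=0
after  3: r0=0xa6 r1=0x11 r2=0x5d r3=0xa6  N=1 Z=0
after  4: r0=0xa6 r1=0x11 r2=0x00 r3=0xa6  N=0 Z=1
after  5: r0=0xa6 r1=0x11 r2=0x00 r3=0x00  N=0 Z=1
after  6: r0=0xa6 r1=0xef r2=0x00 r3=0x00  N=1 Z=0
after  7: r0=0xa6 r1=0xef r2=0x00 r3=0x00  N=1 Z=0
after  8: r0=0xa6 r1=0xef r2=0x00 r3=0x00  N=1 Z=0
-- IRQ taken; context saved, return-PC = 9 --
mismatch: r3: reported 0x40 vs actual 0x00

BAD = r3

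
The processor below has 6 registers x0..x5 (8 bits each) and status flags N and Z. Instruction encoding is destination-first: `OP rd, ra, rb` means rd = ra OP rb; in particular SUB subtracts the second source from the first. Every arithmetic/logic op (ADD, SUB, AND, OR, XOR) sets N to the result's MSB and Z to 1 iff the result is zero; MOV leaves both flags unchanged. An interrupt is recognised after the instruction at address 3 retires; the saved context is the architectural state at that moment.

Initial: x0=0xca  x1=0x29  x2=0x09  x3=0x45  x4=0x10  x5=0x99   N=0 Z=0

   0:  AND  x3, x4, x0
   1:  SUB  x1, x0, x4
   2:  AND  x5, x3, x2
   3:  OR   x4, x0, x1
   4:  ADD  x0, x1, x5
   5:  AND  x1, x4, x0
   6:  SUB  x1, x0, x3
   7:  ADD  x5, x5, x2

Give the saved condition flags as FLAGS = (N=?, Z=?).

FLAGS = (N=1, Z=0)

after  0: x0=0xca x1=0x29 x2=0x09 x3=0x00 x4=0x10 x5=0x99  N=0 Z=1
after  1: x0=0xca x1=0xba x2=0x09 x3=0x00 x4=0x10 x5=0x99  N=1 Z=0
after  2: x0=0xca x1=0xba x2=0x09 x3=0x00 x4=0x10 x5=0x00  N=0 Z=1
after  3: x0=0xca x1=0xba x2=0x09 x3=0x00 x4=0xfa x5=0x00  N=1 Z=0
-- IRQ taken; context saved, return-PC = 4 --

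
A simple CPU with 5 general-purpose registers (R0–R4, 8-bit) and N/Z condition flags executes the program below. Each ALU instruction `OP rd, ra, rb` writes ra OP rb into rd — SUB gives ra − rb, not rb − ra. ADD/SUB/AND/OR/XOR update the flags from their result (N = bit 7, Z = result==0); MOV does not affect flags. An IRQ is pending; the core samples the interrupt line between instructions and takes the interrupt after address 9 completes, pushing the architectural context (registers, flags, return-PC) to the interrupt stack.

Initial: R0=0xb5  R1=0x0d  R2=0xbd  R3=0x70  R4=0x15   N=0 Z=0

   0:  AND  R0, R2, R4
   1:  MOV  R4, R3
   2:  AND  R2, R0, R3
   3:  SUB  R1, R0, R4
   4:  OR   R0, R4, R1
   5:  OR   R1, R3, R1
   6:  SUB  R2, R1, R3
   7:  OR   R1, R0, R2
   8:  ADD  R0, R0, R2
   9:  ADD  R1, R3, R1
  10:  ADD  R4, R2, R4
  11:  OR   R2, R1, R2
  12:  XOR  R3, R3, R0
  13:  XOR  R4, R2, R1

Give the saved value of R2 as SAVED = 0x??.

SAVED = 0x85

after  0: R0=0x15 R1=0x0d R2=0xbd R3=0x70 R4=0x15  N=0 Z=0
after  1: R0=0x15 R1=0x0d R2=0xbd R3=0x70 R4=0x70  N=0 Z=0
after  2: R0=0x15 R1=0x0d R2=0x10 R3=0x70 R4=0x70  N=0 Z=0
after  3: R0=0x15 R1=0xa5 R2=0x10 R3=0x70 R4=0x70  N=1 Z=0
after  4: R0=0xf5 R1=0xa5 R2=0x10 R3=0x70 R4=0x70  N=1 Z=0
after  5: R0=0xf5 R1=0xf5 R2=0x10 R3=0x70 R4=0x70  N=1 Z=0
after  6: R0=0xf5 R1=0xf5 R2=0x85 R3=0x70 R4=0x70  N=1 Z=0
after  7: R0=0xf5 R1=0xf5 R2=0x85 R3=0x70 R4=0x70  N=1 Z=0
after  8: R0=0x7a R1=0xf5 R2=0x85 R3=0x70 R4=0x70  N=0 Z=0
after  9: R0=0x7a R1=0x65 R2=0x85 R3=0x70 R4=0x70  N=0 Z=0
-- IRQ taken; context saved, return-PC = 10 --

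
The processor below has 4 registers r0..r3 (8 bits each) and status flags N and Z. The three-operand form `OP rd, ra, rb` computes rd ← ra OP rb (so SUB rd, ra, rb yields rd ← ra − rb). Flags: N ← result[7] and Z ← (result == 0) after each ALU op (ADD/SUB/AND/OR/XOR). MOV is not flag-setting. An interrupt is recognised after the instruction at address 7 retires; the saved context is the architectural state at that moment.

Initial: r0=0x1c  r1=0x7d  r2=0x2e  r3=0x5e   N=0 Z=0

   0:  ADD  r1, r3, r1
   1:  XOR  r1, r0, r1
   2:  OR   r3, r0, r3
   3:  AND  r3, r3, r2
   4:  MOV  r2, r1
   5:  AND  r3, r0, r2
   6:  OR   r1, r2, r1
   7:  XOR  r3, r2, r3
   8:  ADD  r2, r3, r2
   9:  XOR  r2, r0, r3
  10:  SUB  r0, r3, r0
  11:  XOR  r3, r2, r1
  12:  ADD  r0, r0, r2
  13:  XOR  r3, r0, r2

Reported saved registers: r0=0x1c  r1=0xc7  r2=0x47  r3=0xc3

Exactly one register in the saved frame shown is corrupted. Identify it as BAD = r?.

after  0: r0=0x1c r1=0xdb r2=0x2e r3=0x5e  N=1 Z=0
after  1: r0=0x1c r1=0xc7 r2=0x2e r3=0x5e  N=1 Z=0
after  2: r0=0x1c r1=0xc7 r2=0x2e r3=0x5e  N=0 Z=0
after  3: r0=0x1c r1=0xc7 r2=0x2e r3=0x0e  N=0 Z=0
after  4: r0=0x1c r1=0xc7 r2=0xc7 r3=0x0e  N=0 Z=0
after  5: r0=0x1c r1=0xc7 r2=0xc7 r3=0x04  N=0 Z=0
after  6: r0=0x1c r1=0xc7 r2=0xc7 r3=0x04  N=1 Z=0
after  7: r0=0x1c r1=0xc7 r2=0xc7 r3=0xc3  N=1 Z=0
-- IRQ taken; context saved, return-PC = 8 --
mismatch: r2: reported 0x47 vs actual 0xc7

BAD = r2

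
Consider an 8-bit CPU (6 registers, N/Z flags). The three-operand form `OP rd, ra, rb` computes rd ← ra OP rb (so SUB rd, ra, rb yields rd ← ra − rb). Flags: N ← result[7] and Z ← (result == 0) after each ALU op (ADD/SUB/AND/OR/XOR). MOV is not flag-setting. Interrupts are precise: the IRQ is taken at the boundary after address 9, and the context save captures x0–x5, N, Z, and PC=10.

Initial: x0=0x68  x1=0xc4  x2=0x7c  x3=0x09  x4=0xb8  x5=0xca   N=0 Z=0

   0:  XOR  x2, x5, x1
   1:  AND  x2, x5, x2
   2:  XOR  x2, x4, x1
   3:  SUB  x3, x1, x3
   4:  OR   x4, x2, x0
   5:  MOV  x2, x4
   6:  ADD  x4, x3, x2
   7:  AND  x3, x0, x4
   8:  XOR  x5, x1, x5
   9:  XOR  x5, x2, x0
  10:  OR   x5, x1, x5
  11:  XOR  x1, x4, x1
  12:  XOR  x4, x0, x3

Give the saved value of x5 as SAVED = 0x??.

SAVED = 0x14

after  0: x0=0x68 x1=0xc4 x2=0x0e x3=0x09 x4=0xb8 x5=0xca  N=0 Z=0
after  1: x0=0x68 x1=0xc4 x2=0x0a x3=0x09 x4=0xb8 x5=0xca  N=0 Z=0
after  2: x0=0x68 x1=0xc4 x2=0x7c x3=0x09 x4=0xb8 x5=0xca  N=0 Z=0
after  3: x0=0x68 x1=0xc4 x2=0x7c x3=0xbb x4=0xb8 x5=0xca  N=1 Z=0
after  4: x0=0x68 x1=0xc4 x2=0x7c x3=0xbb x4=0x7c x5=0xca  N=0 Z=0
after  5: x0=0x68 x1=0xc4 x2=0x7c x3=0xbb x4=0x7c x5=0xca  N=0 Z=0
after  6: x0=0x68 x1=0xc4 x2=0x7c x3=0xbb x4=0x37 x5=0xca  N=0 Z=0
after  7: x0=0x68 x1=0xc4 x2=0x7c x3=0x20 x4=0x37 x5=0xca  N=0 Z=0
after  8: x0=0x68 x1=0xc4 x2=0x7c x3=0x20 x4=0x37 x5=0x0e  N=0 Z=0
after  9: x0=0x68 x1=0xc4 x2=0x7c x3=0x20 x4=0x37 x5=0x14  N=0 Z=0
-- IRQ taken; context saved, return-PC = 10 --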